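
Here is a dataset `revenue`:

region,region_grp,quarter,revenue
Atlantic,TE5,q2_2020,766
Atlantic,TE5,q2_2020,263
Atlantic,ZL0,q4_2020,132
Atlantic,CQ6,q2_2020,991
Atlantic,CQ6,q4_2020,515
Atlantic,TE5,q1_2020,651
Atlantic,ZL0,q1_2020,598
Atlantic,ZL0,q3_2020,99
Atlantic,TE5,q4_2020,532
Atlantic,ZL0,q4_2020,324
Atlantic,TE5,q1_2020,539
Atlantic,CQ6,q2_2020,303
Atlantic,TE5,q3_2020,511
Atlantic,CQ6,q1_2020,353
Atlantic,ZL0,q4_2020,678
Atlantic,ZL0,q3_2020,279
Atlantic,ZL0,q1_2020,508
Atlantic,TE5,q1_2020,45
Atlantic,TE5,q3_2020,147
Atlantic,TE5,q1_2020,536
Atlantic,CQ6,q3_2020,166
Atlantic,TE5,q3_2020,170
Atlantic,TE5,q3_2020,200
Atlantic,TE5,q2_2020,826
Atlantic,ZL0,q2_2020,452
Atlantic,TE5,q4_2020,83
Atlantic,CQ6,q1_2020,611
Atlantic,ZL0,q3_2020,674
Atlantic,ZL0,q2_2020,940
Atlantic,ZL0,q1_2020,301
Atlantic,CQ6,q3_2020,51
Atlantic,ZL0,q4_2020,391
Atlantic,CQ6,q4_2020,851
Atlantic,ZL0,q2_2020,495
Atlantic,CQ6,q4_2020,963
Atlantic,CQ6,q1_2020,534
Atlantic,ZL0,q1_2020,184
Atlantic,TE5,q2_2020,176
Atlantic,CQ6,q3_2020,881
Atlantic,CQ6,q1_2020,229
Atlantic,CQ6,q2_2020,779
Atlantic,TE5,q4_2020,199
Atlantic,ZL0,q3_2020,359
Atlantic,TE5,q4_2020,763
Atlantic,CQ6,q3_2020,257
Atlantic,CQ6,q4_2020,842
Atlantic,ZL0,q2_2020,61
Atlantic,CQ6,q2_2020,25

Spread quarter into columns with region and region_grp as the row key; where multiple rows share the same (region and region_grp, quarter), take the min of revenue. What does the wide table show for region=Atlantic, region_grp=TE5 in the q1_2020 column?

Rows with region=Atlantic, region_grp=TE5 and quarter=q1_2020: revenue values are 651, 539, 45, 536.
min(651, 539, 45, 536) = 45.

45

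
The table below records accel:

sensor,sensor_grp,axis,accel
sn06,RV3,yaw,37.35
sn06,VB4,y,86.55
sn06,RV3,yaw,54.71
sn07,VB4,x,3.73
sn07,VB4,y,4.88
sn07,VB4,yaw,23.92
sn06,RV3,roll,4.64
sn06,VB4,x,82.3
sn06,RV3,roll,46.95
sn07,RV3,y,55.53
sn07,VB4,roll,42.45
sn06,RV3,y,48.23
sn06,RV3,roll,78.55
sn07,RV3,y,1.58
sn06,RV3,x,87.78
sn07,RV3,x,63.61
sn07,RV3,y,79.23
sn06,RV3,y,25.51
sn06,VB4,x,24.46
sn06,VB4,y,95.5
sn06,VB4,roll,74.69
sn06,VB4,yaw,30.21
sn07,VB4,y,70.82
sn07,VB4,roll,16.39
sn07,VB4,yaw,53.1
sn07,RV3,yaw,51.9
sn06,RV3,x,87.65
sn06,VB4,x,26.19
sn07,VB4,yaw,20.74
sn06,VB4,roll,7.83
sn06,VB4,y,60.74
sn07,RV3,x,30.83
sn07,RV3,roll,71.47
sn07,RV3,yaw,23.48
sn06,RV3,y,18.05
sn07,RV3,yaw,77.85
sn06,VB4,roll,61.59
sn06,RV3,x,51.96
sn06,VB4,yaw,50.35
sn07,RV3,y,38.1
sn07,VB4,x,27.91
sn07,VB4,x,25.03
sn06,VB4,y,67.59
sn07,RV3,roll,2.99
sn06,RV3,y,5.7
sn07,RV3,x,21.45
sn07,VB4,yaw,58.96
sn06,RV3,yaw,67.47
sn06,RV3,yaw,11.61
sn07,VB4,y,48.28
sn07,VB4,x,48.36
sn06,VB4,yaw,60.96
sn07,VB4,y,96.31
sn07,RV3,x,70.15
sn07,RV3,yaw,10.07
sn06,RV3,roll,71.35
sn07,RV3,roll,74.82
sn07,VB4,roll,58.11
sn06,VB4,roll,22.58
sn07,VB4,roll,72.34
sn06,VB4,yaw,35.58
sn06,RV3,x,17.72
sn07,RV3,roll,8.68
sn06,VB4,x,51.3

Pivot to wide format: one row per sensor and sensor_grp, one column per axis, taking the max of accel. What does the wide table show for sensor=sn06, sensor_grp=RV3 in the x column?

87.78

Rows with sensor=sn06, sensor_grp=RV3 and axis=x: accel values are 87.78, 87.65, 51.96, 17.72.
max(87.78, 87.65, 51.96, 17.72) = 87.78.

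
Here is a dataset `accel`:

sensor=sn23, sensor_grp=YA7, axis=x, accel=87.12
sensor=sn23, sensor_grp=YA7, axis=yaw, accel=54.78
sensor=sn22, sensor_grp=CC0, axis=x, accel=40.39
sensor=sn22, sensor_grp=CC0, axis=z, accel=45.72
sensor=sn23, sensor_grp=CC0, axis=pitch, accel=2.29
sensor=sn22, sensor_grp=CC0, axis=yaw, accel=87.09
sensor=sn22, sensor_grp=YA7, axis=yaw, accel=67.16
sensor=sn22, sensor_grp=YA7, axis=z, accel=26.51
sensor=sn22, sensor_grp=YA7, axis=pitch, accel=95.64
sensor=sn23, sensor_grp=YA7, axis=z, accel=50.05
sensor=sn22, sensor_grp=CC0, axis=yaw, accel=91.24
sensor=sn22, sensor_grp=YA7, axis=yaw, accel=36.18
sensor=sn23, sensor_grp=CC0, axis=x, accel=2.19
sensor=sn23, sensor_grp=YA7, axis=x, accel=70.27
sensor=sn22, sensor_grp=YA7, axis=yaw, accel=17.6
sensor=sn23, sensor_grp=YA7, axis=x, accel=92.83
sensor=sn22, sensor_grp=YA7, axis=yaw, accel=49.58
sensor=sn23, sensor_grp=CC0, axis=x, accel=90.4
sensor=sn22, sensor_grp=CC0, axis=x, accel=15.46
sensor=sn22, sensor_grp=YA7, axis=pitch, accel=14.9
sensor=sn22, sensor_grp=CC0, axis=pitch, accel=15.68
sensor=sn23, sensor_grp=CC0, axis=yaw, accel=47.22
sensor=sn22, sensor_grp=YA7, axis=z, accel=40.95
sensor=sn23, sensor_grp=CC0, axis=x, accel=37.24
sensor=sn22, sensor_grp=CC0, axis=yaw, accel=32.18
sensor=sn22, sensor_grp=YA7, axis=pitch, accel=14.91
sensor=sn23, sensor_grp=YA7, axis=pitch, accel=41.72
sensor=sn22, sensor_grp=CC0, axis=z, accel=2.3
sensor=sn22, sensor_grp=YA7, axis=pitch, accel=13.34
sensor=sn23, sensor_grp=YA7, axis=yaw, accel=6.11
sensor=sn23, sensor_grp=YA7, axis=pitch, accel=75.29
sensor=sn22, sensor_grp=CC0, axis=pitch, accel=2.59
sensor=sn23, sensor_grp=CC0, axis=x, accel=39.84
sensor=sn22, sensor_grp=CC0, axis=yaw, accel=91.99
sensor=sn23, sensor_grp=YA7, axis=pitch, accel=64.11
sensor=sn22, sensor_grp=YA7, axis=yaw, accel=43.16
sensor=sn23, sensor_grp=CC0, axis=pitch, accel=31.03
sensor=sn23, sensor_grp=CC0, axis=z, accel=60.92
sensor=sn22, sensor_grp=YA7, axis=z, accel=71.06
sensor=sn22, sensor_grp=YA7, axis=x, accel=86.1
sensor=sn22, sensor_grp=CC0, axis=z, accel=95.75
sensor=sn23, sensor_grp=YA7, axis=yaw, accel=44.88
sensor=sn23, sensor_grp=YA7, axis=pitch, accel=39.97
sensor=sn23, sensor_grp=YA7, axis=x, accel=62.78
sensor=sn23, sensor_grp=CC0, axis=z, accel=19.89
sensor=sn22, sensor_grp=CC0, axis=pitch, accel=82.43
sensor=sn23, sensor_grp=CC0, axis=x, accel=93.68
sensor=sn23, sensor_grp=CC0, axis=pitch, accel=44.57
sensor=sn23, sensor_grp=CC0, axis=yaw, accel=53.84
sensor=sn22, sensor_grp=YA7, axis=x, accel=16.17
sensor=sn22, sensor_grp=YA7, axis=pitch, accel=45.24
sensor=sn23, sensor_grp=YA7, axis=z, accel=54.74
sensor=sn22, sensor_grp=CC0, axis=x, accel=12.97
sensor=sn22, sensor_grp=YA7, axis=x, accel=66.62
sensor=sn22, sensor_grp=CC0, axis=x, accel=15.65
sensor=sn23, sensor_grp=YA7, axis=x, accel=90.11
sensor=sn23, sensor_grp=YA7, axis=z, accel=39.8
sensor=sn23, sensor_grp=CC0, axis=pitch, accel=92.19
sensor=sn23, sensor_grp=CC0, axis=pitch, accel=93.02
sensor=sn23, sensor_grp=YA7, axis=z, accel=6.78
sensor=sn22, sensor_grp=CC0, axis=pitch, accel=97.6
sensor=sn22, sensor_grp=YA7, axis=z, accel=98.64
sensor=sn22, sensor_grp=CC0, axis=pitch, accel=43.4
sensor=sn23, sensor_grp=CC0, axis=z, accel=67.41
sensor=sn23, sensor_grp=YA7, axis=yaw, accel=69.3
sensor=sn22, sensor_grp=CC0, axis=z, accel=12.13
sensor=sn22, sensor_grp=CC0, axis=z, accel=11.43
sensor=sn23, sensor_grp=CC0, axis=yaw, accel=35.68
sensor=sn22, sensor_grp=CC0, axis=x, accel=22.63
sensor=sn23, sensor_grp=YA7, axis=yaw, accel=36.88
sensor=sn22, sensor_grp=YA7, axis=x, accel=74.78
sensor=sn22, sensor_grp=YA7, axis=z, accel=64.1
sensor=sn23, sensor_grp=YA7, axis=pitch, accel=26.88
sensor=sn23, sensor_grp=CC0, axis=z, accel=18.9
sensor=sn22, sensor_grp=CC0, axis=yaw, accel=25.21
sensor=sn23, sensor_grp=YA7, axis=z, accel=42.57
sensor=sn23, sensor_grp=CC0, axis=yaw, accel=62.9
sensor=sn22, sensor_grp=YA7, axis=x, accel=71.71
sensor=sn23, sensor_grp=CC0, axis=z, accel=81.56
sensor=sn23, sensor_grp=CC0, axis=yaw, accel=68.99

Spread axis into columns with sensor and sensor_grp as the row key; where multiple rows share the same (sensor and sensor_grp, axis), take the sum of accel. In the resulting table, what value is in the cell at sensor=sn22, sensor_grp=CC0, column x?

Rows with sensor=sn22, sensor_grp=CC0 and axis=x: accel values are 40.39, 15.46, 12.97, 15.65, 22.63.
40.39 + 15.46 + 12.97 + 15.65 + 22.63 = 107.10.

107.10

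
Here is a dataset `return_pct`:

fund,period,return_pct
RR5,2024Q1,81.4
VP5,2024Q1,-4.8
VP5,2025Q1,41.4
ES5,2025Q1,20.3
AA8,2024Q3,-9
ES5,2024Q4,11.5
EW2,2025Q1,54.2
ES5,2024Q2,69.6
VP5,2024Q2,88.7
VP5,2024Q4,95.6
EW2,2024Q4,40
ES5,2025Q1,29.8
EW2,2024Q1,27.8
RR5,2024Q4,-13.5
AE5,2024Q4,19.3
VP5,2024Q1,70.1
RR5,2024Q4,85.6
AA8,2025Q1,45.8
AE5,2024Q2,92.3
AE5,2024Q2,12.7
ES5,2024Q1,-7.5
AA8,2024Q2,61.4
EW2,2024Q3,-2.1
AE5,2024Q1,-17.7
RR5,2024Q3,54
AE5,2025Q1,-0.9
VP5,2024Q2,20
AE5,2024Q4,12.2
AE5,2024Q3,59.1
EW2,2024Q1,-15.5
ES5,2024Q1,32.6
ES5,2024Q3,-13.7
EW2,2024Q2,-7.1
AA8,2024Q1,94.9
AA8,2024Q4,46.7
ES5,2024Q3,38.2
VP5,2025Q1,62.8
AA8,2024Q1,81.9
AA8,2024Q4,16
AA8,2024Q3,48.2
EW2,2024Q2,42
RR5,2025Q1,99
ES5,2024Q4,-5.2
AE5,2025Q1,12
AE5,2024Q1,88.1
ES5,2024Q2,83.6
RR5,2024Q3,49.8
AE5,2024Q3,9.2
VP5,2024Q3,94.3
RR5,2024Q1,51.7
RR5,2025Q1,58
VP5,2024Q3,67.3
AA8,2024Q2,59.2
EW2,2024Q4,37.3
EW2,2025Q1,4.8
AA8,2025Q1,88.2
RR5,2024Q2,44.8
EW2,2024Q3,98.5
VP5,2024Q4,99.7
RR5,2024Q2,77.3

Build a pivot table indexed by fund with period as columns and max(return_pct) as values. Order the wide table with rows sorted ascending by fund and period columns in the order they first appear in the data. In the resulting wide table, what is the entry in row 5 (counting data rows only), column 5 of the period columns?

77.3

With rows sorted ascending by fund, row 5 is fund=RR5. period columns in first-appearance order: 2024Q1, 2025Q1, 2024Q3, 2024Q4, 2024Q2; column 5 is 2024Q2.
Long rows with fund=RR5, period=2024Q2: max(44.8, 77.3) = 77.3.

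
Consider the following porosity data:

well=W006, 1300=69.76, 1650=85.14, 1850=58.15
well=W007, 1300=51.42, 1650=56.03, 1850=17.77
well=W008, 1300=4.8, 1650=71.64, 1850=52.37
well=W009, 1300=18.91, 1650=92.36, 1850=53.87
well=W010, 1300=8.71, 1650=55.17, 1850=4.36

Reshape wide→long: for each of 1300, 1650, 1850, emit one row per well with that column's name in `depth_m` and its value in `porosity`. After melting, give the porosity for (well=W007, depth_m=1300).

51.42

Unpivoting turns each (well, wide-column) pair into one long row.
The wide cell at row W007, column 1300 holds 51.42, so the long row (W007, 1300) has porosity=51.42.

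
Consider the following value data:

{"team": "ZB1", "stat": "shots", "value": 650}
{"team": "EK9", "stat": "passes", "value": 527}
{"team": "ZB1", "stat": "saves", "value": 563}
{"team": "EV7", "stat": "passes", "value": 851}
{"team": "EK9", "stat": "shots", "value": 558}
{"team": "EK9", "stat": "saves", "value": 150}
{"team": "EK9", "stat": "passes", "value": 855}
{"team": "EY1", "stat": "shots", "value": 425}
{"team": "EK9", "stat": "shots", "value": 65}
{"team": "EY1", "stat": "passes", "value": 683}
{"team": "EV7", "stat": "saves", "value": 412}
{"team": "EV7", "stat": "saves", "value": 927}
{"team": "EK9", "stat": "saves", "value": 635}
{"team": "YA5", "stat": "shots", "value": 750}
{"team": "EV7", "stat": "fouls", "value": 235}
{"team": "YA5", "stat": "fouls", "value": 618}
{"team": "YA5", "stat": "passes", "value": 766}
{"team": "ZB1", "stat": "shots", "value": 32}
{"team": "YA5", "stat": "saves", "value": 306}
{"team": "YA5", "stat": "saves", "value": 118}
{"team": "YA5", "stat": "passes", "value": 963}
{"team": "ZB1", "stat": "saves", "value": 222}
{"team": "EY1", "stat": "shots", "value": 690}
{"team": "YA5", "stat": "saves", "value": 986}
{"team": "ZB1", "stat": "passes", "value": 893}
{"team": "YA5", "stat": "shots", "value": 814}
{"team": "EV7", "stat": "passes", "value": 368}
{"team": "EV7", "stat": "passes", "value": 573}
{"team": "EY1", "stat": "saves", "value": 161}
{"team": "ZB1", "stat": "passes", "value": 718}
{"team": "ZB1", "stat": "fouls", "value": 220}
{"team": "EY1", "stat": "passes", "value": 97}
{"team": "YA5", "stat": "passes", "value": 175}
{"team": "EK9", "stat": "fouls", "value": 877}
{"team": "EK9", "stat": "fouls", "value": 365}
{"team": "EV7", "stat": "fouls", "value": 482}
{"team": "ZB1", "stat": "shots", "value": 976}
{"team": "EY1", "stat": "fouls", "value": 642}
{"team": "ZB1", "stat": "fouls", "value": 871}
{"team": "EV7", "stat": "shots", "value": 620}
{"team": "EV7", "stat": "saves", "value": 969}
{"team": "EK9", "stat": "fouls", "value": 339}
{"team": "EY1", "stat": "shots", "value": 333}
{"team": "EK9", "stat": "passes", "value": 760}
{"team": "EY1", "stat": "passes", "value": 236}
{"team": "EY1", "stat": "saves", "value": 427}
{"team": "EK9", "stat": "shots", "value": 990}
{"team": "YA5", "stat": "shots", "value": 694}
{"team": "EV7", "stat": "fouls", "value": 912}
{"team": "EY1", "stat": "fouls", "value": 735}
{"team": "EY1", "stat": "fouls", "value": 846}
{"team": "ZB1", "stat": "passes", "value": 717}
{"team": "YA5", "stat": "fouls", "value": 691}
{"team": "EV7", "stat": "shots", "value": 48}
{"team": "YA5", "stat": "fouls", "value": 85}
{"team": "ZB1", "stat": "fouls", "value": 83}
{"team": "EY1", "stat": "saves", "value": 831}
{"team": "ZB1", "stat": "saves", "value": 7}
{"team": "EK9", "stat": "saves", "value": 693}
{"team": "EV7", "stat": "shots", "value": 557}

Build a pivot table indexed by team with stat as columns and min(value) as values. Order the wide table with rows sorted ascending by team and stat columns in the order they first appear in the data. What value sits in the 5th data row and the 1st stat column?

32

With rows sorted ascending by team, row 5 is team=ZB1. stat columns in first-appearance order: shots, passes, saves, fouls; column 1 is shots.
Long rows with team=ZB1, stat=shots: min(650, 32, 976) = 32.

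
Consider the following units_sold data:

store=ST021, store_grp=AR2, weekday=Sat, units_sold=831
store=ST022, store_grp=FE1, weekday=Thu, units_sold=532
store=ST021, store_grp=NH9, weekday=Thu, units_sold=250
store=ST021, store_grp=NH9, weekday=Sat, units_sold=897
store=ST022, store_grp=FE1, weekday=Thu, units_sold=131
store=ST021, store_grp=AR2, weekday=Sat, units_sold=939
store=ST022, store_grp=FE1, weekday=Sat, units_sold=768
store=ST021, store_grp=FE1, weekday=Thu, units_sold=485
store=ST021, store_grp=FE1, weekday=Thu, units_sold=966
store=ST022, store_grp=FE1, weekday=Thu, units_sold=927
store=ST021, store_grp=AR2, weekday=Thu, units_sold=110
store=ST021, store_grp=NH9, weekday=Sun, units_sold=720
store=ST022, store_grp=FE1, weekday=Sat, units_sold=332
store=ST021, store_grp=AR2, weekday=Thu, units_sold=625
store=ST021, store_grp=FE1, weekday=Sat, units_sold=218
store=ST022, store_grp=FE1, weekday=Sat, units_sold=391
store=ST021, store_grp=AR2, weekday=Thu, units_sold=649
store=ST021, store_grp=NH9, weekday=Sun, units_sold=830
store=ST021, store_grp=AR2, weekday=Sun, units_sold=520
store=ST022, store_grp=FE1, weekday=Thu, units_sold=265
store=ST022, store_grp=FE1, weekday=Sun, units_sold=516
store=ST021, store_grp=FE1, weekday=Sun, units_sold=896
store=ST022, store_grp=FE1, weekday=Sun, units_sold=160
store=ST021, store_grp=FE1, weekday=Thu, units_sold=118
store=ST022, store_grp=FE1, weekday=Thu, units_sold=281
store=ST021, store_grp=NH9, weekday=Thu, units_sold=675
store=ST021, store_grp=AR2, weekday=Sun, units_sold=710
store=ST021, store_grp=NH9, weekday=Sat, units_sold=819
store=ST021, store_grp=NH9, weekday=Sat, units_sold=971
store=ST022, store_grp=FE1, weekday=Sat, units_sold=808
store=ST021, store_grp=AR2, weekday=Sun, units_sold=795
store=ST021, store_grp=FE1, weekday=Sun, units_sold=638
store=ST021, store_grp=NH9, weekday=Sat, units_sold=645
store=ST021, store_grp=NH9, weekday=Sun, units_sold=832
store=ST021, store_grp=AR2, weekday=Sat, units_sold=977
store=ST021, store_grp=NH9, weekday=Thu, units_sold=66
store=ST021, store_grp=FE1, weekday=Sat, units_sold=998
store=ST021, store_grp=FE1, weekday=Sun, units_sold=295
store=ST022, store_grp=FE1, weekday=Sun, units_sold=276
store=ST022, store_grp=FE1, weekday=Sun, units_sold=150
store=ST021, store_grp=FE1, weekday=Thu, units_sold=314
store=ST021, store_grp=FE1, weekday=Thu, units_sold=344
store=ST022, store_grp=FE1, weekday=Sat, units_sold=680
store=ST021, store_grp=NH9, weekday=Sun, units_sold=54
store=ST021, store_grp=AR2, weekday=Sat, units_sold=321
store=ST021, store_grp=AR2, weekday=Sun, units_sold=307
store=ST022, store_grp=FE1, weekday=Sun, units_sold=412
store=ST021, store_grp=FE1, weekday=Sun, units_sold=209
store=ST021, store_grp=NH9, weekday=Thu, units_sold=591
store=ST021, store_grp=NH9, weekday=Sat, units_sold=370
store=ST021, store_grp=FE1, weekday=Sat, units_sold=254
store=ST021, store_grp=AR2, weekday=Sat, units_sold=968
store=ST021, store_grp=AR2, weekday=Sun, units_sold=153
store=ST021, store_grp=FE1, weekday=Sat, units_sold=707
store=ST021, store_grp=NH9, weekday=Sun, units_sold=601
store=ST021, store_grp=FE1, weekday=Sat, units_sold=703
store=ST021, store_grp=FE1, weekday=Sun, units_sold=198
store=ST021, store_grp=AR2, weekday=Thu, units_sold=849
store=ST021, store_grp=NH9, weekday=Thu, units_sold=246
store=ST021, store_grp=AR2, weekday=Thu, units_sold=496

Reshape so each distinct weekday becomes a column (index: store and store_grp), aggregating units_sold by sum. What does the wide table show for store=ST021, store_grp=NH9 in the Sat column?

3702

Rows with store=ST021, store_grp=NH9 and weekday=Sat: units_sold values are 897, 819, 971, 645, 370.
897 + 819 + 971 + 645 + 370 = 3702.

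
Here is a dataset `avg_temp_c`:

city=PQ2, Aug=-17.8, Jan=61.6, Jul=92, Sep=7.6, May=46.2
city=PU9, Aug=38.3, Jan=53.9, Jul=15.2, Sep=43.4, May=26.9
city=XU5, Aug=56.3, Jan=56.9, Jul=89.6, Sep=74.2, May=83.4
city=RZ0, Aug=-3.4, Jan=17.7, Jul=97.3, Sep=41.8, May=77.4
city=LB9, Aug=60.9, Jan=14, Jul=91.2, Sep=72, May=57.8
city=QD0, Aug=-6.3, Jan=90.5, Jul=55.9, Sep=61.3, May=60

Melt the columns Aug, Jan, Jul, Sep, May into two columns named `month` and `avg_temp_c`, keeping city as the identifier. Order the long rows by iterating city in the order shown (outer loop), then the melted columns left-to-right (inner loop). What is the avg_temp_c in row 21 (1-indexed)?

30 rows total (6 × 5). Row 21: index ⌊(21-1)/5⌋ = 4 into city → LB9; (21-1) mod 5 = 0 into the melted columns → Aug.
So row 21 is (LB9, Aug, 60.9); avg_temp_c = 60.9.

60.9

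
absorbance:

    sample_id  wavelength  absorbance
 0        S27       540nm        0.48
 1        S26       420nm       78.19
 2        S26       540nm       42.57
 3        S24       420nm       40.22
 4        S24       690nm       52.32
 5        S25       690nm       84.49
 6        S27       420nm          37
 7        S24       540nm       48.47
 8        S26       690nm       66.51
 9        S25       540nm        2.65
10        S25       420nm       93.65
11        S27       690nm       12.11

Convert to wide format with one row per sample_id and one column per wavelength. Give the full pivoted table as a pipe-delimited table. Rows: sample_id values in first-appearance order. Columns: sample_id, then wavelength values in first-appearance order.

Columns: sample_id plus the 3 distinct wavelength values (540nm, 420nm, 690nm).
For example, row S27 column 540nm takes absorbance=0.48 from the long row (S27, 540nm).

| sample_id | 540nm | 420nm | 690nm |
| S27 | 0.48 | 37 | 12.11 |
| S26 | 42.57 | 78.19 | 66.51 |
| S24 | 48.47 | 40.22 | 52.32 |
| S25 | 2.65 | 93.65 | 84.49 |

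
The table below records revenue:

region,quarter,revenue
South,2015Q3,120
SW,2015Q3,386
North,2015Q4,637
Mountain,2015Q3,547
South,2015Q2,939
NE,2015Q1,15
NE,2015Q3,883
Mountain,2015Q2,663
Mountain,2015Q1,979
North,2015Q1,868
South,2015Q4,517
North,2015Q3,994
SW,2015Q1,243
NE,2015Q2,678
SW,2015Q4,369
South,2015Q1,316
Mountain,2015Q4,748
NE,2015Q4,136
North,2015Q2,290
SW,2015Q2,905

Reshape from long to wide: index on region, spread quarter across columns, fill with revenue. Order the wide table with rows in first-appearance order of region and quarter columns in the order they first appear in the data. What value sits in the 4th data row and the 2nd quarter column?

With rows in first-appearance order of region, row 4 is region=Mountain. quarter columns in first-appearance order: 2015Q3, 2015Q4, 2015Q2, 2015Q1; column 2 is 2015Q4.
Long rows with region=Mountain, quarter=2015Q4: revenue = 748.

748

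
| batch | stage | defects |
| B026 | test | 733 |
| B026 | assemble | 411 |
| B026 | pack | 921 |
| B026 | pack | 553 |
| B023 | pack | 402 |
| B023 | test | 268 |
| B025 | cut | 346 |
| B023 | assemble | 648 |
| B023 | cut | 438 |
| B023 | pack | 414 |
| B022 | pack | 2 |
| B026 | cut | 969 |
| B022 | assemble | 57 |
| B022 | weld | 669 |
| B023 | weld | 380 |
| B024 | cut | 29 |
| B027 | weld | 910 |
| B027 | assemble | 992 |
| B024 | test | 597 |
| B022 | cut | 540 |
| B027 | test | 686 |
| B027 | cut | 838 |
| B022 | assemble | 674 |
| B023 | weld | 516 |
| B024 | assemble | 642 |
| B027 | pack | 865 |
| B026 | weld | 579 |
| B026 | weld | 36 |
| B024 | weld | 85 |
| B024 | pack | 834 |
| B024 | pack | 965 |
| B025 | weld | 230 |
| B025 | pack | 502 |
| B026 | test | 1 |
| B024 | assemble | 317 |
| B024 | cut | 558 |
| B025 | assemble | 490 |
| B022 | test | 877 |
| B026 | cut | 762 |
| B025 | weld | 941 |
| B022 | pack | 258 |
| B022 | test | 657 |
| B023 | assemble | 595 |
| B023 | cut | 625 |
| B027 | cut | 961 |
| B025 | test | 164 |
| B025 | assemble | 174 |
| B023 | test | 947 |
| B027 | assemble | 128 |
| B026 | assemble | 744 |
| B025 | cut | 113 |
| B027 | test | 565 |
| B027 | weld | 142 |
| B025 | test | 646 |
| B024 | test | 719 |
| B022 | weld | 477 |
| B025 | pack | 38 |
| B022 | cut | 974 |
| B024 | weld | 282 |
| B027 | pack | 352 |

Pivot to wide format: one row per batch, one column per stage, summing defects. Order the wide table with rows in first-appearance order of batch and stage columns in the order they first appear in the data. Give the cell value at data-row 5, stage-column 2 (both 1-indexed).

959

With rows in first-appearance order of batch, row 5 is batch=B024. stage columns in first-appearance order: test, assemble, pack, cut, weld; column 2 is assemble.
Long rows with batch=B024, stage=assemble: 642 + 317 = 959.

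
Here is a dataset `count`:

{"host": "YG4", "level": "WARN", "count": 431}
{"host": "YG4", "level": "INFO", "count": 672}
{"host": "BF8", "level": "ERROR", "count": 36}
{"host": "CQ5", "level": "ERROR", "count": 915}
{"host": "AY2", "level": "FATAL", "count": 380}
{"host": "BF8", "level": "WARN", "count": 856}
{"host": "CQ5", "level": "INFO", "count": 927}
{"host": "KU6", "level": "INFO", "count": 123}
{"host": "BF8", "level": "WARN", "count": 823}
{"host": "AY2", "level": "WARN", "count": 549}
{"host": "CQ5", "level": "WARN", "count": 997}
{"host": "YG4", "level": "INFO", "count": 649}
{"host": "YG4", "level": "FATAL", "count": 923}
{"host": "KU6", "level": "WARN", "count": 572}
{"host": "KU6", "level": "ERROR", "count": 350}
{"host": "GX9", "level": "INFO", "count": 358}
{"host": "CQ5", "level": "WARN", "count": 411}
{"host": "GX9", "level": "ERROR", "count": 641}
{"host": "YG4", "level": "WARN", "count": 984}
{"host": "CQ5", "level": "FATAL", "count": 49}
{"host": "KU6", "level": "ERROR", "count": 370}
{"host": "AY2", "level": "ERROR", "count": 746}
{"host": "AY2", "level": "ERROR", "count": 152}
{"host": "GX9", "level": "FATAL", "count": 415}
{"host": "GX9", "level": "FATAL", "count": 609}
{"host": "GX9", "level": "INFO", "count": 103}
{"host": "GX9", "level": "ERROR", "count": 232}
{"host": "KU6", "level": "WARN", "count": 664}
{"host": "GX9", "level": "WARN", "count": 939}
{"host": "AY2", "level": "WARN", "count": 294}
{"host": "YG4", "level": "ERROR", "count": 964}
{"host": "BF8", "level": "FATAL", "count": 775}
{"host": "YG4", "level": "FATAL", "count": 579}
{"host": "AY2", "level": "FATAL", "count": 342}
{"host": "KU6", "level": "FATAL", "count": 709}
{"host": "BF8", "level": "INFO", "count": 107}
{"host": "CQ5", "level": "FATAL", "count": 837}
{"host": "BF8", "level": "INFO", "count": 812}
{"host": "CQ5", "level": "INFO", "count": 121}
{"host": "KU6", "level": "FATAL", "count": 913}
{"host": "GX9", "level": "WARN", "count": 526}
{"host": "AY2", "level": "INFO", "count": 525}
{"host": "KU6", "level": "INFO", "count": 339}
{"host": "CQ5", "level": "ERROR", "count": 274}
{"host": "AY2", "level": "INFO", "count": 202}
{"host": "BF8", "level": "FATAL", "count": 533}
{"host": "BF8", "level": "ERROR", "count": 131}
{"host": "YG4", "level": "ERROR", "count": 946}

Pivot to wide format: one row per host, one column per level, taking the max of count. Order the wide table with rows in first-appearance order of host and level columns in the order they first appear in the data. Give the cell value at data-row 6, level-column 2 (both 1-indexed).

With rows in first-appearance order of host, row 6 is host=GX9. level columns in first-appearance order: WARN, INFO, ERROR, FATAL; column 2 is INFO.
Long rows with host=GX9, level=INFO: max(358, 103) = 358.

358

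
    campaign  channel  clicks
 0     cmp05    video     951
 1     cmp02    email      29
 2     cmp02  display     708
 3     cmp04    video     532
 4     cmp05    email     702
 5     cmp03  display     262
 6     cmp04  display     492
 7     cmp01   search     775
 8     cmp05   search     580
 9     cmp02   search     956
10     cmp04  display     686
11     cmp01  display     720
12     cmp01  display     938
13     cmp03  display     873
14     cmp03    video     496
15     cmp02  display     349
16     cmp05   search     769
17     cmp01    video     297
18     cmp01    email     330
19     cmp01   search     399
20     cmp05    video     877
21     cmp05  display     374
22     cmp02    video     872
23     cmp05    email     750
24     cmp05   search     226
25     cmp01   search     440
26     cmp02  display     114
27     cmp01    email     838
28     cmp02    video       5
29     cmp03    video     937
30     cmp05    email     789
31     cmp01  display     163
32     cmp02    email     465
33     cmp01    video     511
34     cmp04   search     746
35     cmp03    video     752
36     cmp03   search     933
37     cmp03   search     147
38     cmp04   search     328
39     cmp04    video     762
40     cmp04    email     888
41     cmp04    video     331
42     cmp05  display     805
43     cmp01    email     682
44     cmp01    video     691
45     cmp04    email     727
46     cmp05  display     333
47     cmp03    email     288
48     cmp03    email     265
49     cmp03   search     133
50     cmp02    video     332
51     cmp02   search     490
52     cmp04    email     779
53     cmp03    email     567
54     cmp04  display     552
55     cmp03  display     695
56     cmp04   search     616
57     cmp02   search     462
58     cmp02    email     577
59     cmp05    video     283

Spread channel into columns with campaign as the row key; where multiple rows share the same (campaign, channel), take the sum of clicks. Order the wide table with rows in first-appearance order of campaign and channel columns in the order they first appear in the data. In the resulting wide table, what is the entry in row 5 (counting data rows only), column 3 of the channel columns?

1821

With rows in first-appearance order of campaign, row 5 is campaign=cmp01. channel columns in first-appearance order: video, email, display, search; column 3 is display.
Long rows with campaign=cmp01, channel=display: 720 + 938 + 163 = 1821.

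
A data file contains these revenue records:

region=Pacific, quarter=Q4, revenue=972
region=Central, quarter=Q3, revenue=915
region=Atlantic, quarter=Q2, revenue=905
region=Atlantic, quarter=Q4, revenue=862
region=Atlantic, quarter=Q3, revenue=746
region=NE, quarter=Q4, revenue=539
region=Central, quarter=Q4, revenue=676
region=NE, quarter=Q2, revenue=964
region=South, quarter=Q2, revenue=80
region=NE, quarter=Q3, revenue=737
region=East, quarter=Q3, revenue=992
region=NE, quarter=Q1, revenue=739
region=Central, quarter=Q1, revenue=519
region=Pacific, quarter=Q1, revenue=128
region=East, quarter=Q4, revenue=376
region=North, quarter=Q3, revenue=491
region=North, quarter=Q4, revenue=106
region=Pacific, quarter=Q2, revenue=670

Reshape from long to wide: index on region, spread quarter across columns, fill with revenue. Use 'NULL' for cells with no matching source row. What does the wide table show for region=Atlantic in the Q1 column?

NULL

No long-format row has region=Atlantic and quarter=Q1, so the cell is NULL.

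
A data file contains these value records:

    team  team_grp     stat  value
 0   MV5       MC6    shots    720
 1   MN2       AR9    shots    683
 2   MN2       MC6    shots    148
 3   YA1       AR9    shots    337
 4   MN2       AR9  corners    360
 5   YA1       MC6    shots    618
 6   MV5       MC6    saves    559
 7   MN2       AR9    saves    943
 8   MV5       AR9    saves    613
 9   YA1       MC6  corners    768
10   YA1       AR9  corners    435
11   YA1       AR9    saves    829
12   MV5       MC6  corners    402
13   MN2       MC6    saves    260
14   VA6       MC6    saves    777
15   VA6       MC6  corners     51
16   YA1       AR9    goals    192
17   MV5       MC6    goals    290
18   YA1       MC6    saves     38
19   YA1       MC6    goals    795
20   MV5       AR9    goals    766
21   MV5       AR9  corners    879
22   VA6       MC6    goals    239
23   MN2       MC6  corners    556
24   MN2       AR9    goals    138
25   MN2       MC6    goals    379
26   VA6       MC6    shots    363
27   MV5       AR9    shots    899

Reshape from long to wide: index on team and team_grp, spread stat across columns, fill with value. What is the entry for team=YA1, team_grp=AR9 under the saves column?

Wide layout: rows indexed by team and team_grp, columns are the 4 distinct stat values (shots, corners, saves, goals).
Cell (team=YA1, team_grp=AR9, stat=saves) draws from the long row where team=YA1, team_grp=AR9 and stat=saves, which has value=829.

829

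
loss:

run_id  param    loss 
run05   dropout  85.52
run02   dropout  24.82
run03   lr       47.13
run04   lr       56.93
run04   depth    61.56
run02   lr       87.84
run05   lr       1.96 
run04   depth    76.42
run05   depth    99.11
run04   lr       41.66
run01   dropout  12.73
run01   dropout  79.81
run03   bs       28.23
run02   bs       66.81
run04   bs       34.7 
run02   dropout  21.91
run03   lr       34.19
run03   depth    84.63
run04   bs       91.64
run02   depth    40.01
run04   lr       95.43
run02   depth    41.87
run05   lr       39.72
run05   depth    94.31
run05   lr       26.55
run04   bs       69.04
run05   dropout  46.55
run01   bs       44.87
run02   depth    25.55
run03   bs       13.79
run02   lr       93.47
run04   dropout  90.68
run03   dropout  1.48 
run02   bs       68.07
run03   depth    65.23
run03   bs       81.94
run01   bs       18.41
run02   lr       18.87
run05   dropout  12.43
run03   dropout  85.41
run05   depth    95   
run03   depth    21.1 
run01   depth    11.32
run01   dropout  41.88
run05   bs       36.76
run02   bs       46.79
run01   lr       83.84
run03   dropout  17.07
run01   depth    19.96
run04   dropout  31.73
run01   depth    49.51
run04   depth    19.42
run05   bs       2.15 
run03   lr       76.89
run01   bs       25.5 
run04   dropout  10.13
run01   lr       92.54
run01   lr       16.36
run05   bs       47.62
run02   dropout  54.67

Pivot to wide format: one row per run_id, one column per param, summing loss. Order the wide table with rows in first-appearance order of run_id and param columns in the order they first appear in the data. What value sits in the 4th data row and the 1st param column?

With rows in first-appearance order of run_id, row 4 is run_id=run04. param columns in first-appearance order: dropout, lr, depth, bs; column 1 is dropout.
Long rows with run_id=run04, param=dropout: 90.68 + 31.73 + 10.13 = 132.54.

132.54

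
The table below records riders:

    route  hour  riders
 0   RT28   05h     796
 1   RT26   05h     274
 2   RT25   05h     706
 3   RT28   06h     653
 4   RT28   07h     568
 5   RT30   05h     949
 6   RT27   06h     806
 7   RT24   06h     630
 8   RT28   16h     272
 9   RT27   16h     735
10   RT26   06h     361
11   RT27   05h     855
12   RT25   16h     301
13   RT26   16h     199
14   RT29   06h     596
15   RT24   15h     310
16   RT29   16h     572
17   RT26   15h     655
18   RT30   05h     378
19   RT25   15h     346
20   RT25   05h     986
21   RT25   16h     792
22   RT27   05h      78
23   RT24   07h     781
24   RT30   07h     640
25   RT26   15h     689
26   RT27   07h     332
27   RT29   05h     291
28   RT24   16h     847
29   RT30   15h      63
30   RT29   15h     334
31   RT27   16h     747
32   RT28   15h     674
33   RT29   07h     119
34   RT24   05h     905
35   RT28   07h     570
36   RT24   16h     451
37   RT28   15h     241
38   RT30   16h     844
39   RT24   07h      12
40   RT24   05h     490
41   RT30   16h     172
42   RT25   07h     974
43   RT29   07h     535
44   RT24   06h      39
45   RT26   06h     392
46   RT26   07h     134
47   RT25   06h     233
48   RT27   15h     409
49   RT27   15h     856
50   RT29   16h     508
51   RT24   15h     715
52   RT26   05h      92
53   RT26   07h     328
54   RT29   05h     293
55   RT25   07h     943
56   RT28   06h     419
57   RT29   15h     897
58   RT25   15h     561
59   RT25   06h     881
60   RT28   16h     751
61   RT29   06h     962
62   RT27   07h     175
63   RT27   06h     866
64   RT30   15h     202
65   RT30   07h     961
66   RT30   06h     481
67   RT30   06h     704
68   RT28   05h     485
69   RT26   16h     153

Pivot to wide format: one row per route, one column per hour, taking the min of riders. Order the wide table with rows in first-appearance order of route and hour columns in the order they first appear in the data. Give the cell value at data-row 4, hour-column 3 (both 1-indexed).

640

With rows in first-appearance order of route, row 4 is route=RT30. hour columns in first-appearance order: 05h, 06h, 07h, 16h, 15h; column 3 is 07h.
Long rows with route=RT30, hour=07h: min(640, 961) = 640.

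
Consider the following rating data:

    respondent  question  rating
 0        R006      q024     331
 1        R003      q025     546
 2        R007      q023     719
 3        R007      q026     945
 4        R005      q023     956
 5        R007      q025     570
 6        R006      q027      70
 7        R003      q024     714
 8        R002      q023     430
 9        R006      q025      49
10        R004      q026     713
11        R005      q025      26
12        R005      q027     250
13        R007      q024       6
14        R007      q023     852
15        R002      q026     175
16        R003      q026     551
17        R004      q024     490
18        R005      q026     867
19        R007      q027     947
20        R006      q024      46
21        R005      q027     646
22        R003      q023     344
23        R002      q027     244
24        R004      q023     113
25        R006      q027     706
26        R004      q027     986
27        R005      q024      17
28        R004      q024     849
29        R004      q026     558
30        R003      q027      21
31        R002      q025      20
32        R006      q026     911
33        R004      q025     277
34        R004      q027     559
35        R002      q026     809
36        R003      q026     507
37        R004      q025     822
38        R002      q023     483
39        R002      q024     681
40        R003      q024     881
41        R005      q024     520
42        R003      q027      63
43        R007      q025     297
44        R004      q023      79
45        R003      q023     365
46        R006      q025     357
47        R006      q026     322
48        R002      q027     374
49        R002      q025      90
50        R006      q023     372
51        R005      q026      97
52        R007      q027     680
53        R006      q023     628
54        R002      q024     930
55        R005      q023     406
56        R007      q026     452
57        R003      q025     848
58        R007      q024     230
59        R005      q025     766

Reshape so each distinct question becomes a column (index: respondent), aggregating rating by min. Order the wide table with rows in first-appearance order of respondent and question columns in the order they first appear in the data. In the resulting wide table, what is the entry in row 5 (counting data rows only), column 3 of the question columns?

With rows in first-appearance order of respondent, row 5 is respondent=R002. question columns in first-appearance order: q024, q025, q023, q026, q027; column 3 is q023.
Long rows with respondent=R002, question=q023: min(430, 483) = 430.

430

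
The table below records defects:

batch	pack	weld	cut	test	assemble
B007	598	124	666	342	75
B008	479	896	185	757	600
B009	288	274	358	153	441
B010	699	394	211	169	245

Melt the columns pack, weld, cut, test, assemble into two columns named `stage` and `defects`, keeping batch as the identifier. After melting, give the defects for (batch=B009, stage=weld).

274

Unpivoting turns each (batch, wide-column) pair into one long row.
The wide cell at row B009, column weld holds 274, so the long row (B009, weld) has defects=274.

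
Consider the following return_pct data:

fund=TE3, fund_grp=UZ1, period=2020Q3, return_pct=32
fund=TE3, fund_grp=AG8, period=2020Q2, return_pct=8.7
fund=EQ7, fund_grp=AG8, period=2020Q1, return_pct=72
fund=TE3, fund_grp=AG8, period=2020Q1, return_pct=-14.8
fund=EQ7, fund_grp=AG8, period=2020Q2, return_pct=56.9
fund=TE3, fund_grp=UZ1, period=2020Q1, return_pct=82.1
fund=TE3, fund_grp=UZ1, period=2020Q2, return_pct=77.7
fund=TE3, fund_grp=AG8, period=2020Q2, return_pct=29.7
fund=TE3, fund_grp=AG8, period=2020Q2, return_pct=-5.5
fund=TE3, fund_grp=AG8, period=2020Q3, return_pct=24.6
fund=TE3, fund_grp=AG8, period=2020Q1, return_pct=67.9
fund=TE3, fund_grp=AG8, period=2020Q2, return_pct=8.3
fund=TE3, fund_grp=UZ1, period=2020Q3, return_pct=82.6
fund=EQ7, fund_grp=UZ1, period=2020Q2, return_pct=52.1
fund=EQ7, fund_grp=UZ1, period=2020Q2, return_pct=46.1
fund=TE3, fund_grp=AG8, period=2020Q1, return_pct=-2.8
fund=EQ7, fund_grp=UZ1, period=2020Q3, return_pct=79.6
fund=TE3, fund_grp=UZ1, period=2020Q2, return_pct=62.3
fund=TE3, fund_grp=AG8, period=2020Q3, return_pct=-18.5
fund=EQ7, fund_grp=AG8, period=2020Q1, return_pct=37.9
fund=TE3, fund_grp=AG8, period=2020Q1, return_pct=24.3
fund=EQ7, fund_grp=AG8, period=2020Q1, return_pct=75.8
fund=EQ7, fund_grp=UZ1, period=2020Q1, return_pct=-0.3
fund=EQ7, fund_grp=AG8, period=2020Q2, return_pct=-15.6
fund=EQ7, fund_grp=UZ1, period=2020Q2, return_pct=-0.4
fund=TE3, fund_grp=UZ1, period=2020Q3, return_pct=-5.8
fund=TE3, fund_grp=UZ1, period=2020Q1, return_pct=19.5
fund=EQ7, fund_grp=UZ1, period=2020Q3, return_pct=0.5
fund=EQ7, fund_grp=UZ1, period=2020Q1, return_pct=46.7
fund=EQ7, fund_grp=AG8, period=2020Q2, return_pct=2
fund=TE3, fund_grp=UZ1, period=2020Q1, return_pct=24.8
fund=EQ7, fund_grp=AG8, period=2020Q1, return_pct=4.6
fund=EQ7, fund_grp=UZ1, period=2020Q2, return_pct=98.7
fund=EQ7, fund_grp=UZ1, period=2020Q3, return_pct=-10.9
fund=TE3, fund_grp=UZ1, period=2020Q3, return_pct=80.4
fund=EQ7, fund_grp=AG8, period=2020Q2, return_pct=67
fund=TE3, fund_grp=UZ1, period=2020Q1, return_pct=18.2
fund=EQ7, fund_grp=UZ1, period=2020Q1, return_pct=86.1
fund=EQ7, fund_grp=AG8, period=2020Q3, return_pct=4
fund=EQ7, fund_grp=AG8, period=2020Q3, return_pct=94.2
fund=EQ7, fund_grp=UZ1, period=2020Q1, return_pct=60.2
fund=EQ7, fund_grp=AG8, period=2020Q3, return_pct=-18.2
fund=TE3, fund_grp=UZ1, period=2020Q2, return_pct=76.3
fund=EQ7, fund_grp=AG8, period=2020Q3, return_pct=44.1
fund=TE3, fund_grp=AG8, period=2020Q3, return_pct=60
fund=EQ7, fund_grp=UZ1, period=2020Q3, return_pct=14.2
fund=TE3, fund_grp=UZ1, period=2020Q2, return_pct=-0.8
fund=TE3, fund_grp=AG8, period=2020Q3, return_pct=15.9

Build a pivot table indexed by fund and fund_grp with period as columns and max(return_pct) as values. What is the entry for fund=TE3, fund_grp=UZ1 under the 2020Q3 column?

82.6

Rows with fund=TE3, fund_grp=UZ1 and period=2020Q3: return_pct values are 32, 82.6, -5.8, 80.4.
max(32, 82.6, -5.8, 80.4) = 82.6.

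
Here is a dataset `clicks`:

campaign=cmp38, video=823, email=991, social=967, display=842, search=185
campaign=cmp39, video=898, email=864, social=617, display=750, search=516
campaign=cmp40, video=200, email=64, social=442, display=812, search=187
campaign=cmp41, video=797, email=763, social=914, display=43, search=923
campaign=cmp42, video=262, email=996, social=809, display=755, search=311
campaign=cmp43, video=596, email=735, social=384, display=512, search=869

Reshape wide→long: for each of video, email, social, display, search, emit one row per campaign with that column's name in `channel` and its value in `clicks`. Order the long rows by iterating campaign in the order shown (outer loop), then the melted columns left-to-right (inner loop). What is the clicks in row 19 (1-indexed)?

43

30 rows total (6 × 5). Row 19: index ⌊(19-1)/5⌋ = 3 into campaign → cmp41; (19-1) mod 5 = 3 into the melted columns → display.
So row 19 is (cmp41, display, 43); clicks = 43.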